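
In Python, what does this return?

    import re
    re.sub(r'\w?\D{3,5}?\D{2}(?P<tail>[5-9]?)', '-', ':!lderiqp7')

Pattern: optionally a word character, then 3 to 5 of a non-digit (lazy), then exactly 2 of a non-digit; then optionally a character in [5-9] (captured as 'tail').
Because the quantifier is non-greedy, it stops expanding at the earliest point where the rest of the pattern can succeed.
Matches: at [0:5] → ':!lde'.
Every occurrence is swapped for '-'.

'-riqp7'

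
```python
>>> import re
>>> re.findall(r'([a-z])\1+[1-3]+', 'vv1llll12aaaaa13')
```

`\1` is not a pattern — it's the concrete string captured by group 1, re-applied verbatim.
Matches: at [0:3] match 'vv1', group 1 = 'v'; at [3:9] match 'llll12', group 1 = 'l'; at [9:16] match 'aaaaa13', group 1 = 'a'.
One capturing group, so `findall` returns just the captured substring from each match — 3 in all.

['v', 'l', 'a']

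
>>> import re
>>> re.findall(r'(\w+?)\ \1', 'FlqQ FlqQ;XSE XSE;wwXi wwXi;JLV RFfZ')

After group 1 captures some text, `\1` only succeeds where that same text appears again.
Scanning left to right: at [0:9] match 'FlqQ FlqQ', group 1 = 'FlqQ'; at [10:17] match 'XSE XSE', group 1 = 'XSE'; at [18:27] match 'wwXi wwXi', group 1 = 'wwXi'.
With a single group, `findall` returns only what that group captured — 3 items.

['FlqQ', 'XSE', 'wwXi']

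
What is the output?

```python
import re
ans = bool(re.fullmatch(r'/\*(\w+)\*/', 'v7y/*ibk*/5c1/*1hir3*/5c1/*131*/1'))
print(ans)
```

For `fullmatch`, every character of the input must be accounted for by the pattern.
Here there's no way to consume every character, so the call returns None, and `bool(None)` is False.

False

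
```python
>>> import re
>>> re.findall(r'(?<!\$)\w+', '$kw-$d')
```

The negative lookahead/lookbehind blocks any match where the forbidden context is present.
Since nothing is captured, `findall` lists the 1 matched substring directly.

['w']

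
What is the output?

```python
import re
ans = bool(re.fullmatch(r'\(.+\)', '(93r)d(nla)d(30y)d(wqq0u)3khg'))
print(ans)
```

False

For `fullmatch`, every character of the input must be accounted for by the pattern.
Here the pattern can't cover the whole string, so the call returns None, and `bool(None)` is False.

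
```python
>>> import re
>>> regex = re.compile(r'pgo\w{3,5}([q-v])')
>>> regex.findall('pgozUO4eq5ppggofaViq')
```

['q']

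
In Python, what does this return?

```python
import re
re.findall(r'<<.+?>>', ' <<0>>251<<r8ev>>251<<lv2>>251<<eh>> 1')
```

A `+?`/`*?`/`{m,n}?` starts at its minimum and grows only as far as needed for what follows to match.
With no groups in the pattern, `findall` gives back each whole match — 4 here.

['<<0>>', '<<r8ev>>', '<<lv2>>', '<<eh>>']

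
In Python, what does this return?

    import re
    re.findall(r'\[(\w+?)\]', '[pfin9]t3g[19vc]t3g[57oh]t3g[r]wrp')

['pfin9', '19vc', '57oh', 'r']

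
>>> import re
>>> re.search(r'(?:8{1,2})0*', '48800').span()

(1, 5)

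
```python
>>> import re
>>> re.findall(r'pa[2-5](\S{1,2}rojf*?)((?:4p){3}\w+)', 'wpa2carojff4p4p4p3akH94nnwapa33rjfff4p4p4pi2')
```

[('carojff', '4p4p4p3akH94nnwapa33rjfff4p4p4pi2')]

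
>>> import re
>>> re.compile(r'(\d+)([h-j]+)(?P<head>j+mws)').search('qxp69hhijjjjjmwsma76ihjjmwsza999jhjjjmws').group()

'69hhijjjjjmws'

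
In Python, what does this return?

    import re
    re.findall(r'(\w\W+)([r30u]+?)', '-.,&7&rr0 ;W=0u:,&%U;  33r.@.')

This matches a word character, then one or more of a non-word character (captured); then one or more of one of [r30u] (lazy) (captured).
Multiple groups make `findall` return tuples — one 2-tuple for each match.

[('7&', 'r'), ('W=', '0'), ('U;  ', '3')]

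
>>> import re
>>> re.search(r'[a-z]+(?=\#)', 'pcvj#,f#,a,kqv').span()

(0, 4)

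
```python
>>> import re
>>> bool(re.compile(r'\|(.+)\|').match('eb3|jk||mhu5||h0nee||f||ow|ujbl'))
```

False

With `match`, the pattern is implicitly anchored at the beginning.
Here the string doesn't start with a match, so the call returns None, and `bool(None)` is False.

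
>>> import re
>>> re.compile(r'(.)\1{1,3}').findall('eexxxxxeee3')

A backreference is literal: `\1` must see the identical characters the first group matched.
Matches: at [0:2] match 'ee', group 1 = 'e'; at [2:6] match 'xxxx', group 1 = 'x'; at [7:10] match 'eee', group 1 = 'e'.
With a single group, `findall` returns only what that group captured — 3 items.

['e', 'x', 'e']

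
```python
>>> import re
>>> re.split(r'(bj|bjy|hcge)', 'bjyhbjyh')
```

['', 'bj', 'yh', 'bj', 'yh']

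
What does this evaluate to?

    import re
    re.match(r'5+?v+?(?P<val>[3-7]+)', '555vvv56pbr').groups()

('56',)

The match spans [0:8] → '555vvv56'.
Captured: group 1 = '56'.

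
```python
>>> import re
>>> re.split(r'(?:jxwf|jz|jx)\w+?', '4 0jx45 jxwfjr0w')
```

Branches in `(...|...)` are attempted left-to-right; the first branch that allows the whole pattern to succeed is taken.
`split` removes every match and returns the 3 fragments in between.

['4 0', '5 ', 'r0w']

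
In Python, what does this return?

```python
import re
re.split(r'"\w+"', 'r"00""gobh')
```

['r', '"gobh']

Matches to split on: at [1:5] → '"00"'.
`split` removes every match and returns the 2 fragments in between.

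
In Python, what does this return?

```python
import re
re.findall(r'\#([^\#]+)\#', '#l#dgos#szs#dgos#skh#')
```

['l', 'szs', 'skh']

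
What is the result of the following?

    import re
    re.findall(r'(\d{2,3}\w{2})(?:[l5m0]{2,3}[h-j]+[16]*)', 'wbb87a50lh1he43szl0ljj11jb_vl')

['87a5', '43sz']

`findall` collects group 1 from each match (2 total).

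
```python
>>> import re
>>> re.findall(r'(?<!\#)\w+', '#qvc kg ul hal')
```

['vc', 'kg', 'ul', 'hal']

Because the assertion is negative and zero-width, positions next to the forbidden text are skipped.
Since nothing is captured, `findall` lists the 4 matched substrings directly.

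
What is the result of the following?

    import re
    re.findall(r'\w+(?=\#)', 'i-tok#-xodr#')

['tok', 'xodr']

The positive lookaround only admits positions where the adjacent text matches; those characters stay outside the span.
Since nothing is captured, `findall` lists the 2 matched substrings directly.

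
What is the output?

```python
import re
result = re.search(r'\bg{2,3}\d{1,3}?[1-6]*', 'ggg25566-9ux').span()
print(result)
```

(0, 8)

Pattern: a word boundary (`\b`, zero-width); then 2 to 3 of the literal 'g', then 1 to 3 of a digit (lazy); then zero or more of a character in [1-6].
The match spans [0:8] → 'ggg25566'.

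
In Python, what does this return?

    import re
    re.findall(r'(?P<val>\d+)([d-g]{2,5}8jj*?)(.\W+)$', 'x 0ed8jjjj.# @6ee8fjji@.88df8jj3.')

[('88', 'df8jj', '3.')]

This matches one or more of a digit (captured as 'val'); then 2 to 5 of a character in [d-g], then the literal '8j', then zero or more of a literal 'j' (lazy) (captured); then any character, then one or more of a non-word character (captured); then anchored at the end.
3 groups means the one result is a tuple of 3 captured strings — 1 here.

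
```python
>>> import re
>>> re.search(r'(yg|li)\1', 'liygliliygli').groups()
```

The backreference `\1` re-matches whatever the first group consumed, character for character.
`re.search` scans for the first position where the pattern succeeds.
The match spans [4:8] → 'lili'.
Captured: group 1 = 'li'.

('li',)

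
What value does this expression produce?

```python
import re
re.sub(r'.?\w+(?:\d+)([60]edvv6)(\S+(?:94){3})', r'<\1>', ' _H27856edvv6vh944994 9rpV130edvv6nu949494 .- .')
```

The pattern matches optionally any character, then one or more of a word character; then one or more of a digit (non-capturing group); then one of [60], then the literal 'edv', then the literal 'v6' (captured); then one or more of a non-whitespace character, then the literal '94' repeated 3 times (captured).
Each match is replaced using the text its own group 1 captured.

' _H27856edvv6vh944994<0edvv6> .- .'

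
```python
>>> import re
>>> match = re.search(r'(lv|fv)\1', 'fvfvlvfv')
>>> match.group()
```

'fvfv'

`\1` is not a pattern — it's the concrete string captured by group 1, re-applied verbatim.
`re.search` scans for the first position where the pattern succeeds.
The match spans [0:4] → 'fvfv'.
Captured: group 1 = 'fv'.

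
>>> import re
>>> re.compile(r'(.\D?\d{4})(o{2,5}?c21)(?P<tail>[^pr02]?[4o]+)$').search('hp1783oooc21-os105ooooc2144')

None

The pattern matches any character, then optionally a non-digit, then exactly 4 of a digit (captured); then 2 to 5 of a literal 'o' (lazy), then the literal 'c21' (captured); then optionally any character except [pr02], then one or more of one of [4o] (captured as 'tail'); then anchored at the end.
`re.search` scans for the first position where the pattern succeeds.
Here no position works, so the call returns None.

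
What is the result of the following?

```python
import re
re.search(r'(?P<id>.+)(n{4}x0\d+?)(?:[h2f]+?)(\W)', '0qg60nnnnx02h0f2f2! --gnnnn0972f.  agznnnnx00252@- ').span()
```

(0, 49)

The pattern matches one or more of any character (captured as 'id'); then exactly 4 of a literal 'n', then the literal 'x0', then one or more of a digit (lazy) (captured); then one or more of one of [h2f] (lazy) (non-capturing group); then a non-word character (captured).
Unlike `match`, `search` isn't anchored — it looks for the pattern anywhere in the string.
The match spans [0:49] → '0qg60nnnnx02h0f2f2! --gnnnn0972f.  agznnnnx00252@'.
Captured: group 1 = '0qg60nnnnx02h0f2f2! --gnnnn0972f.  agz', group 2 = 'nnnnx0025', group 3 = '@'.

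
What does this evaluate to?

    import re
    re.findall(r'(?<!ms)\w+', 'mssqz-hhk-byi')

A negative assertion filters positions out without eating any characters.
Matches: at [0:5] → 'mssqz'; at [6:9] → 'hhk'; at [10:13] → 'byi'.
With no groups in the pattern, `findall` gives back each whole match — 3 here.

['mssqz', 'hhk', 'byi']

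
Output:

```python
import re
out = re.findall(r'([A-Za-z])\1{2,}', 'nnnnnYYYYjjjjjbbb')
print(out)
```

['n', 'Y', 'j', 'b']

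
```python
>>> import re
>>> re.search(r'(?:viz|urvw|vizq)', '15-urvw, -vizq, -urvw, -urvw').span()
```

(3, 7)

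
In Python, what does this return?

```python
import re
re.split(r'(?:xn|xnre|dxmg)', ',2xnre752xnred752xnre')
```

Branches in `(...|...)` are attempted left-to-right; the first branch that allows the whole pattern to succeed is taken.
The string is cut at each match, leaving 4 pieces.

[',2', 're752', 'red752', 're']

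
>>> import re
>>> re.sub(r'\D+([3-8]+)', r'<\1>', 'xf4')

Each match is replaced using the text its own group 1 captured.

'<4>'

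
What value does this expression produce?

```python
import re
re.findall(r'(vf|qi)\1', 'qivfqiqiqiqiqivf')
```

['qi', 'qi']

`\1` has to match the exact text group 1 already captured.
Walking the string: at [4:8] match 'qiqi', group 1 = 'qi'; at [8:12] match 'qiqi', group 1 = 'qi'.
Because there's exactly one group, `findall` drops the full match and keeps group 1 from each hit.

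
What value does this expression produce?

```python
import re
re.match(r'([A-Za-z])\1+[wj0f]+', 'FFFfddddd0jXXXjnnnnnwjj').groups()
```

The backreference `\1` re-matches whatever the first group consumed, character for character.
`re.match` only tries the pattern at the start of the string.
The match spans [0:4] → 'FFFf'.
Captured: group 1 = 'F'.

('F',)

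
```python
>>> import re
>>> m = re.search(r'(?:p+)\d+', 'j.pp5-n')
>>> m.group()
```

The match spans [2:5] → 'pp5'.

'pp5'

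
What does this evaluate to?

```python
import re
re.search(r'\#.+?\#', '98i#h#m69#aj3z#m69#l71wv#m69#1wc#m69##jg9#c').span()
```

Because the quantifier is non-greedy, it stops expanding at the earliest point where the rest of the pattern can succeed.
`re.search` scans for the first position where the pattern succeeds.
The match spans [3:6] → '#h#'.

(3, 6)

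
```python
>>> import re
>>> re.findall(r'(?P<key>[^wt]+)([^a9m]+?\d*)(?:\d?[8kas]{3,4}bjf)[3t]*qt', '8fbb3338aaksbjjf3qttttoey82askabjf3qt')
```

[('8fbb3338aaksbjjf3q', 'ttttoey82')]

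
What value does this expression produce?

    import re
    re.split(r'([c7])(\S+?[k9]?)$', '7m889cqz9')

['', '7', 'm889cqz9', '']

This matches one of [c7] (captured); then one or more of a non-whitespace character (lazy), then optionally one of [k9] (captured); then anchored at the end.
Matches to split on: at [0:9] → '7m889cqz9'.
The group in the pattern means `split` returns the separators' captures alongside the pieces.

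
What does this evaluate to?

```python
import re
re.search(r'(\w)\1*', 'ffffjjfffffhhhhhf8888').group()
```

'ffff'

`\1` has to match the exact text group 1 already captured.
`search` walks the string left to right and returns the first match it finds.
The match spans [0:4] → 'ffff'.
Captured: group 1 = 'f'.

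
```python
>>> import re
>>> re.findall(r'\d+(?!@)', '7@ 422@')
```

['42']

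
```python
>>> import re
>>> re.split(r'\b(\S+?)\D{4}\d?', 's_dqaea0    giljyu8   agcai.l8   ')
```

This matches a word boundary (`\b`, zero-width); then one or more of a non-whitespace character (lazy) (captured); then exactly 4 of a non-digit, then optionally a digit.
With the lazy modifier that quantifier settles for the fewest repetitions that let the rest of the pattern succeed (the atoms after it are unaffected and can still be greedy).
Matches to split on: at [0:5] → 's_dqa'; at [12:17] → 'giljy'; at [22:27] → 'agcai'.
`re.split` interleaves the captured-group text with the surrounding fragments.

['', 's', 'ea0    ', 'g', 'u8   ', 'a', '.l8   ']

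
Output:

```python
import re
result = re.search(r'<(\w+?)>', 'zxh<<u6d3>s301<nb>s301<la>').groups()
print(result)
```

`re.search` scans for the first position where the pattern succeeds.
The match spans [4:10] → '<u6d3>'.
Captured: group 1 = 'u6d3'.

('u6d3',)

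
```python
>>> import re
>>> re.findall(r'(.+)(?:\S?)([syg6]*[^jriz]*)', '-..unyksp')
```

[('-..unyksp', '')]

This matches one or more of any character (captured); then optionally a non-whitespace character (non-capturing group); then zero or more of one of [syg6], then zero or more of any character except [jriz] (captured).
Walking the string: at [0:9] match '-..unyksp', groups = ('-..unyksp', '').
With 2 capturing groups, `findall` returns a 2-tuple per match.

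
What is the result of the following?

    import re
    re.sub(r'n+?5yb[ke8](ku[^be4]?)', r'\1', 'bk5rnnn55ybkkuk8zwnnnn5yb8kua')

'bk5rnnn55ybkkuk8zwkua'

This matches one or more of the literal 'n' (lazy), then the literal '5yb'; then one of [ke8]; then the literal 'ku', then optionally any character except [be4] (captured).
Matches: at [18:29] → 'nnnn5yb8kua'.
The replacement refers to a captured group, so each match is rewritten using its own captured text.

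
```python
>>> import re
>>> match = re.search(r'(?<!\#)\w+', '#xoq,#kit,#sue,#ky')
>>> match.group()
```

Because the assertion is negative and zero-width, positions next to the forbidden text are skipped.
Unlike `match`, `search` isn't anchored — it looks for the pattern anywhere in the string.
The match spans [2:4] → 'oq'.

'oq'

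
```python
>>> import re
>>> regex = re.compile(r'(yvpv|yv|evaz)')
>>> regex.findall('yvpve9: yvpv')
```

['yvpv', 'yvpv']

Alternation isn't longest-match — the leftmost alternative that fits at this position is chosen.
Walking the string: at [0:4] match 'yvpv', group 1 = 'yvpv'; at [8:12] match 'yvpv', group 1 = 'yvpv'.
One capturing group, so `findall` returns just the captured substring from each match — 2 in all.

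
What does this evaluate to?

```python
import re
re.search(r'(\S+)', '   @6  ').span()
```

(3, 5)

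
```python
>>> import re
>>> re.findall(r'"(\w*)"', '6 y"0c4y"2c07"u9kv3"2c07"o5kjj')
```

With a single group, `findall` returns only what that group captured — 2 items.

['0c4y', 'u9kv3']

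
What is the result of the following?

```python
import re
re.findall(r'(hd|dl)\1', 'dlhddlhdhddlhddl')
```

['hd']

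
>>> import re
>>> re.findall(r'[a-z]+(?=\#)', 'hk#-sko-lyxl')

['hk']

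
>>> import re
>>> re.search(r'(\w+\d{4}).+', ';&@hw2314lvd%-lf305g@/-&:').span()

The match spans [3:25] → 'hw2314lvd%-lf305g@/-&:'.

(3, 25)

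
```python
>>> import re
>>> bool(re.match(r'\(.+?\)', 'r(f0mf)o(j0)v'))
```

False

With `match`, the pattern is implicitly anchored at the beginning.
Here the string doesn't start with a match, so the call returns None, and `bool(None)` is False.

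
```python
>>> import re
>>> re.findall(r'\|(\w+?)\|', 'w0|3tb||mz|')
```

['3tb', 'mz']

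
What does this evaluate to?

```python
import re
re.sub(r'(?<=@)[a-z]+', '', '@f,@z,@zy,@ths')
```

'@,@,@,@'

Lookahead/lookbehind check context without consuming it, so the matched span excludes the asserted characters.
Matches: at [1:2] → 'f'; at [4:5] → 'z'; at [7:9] → 'zy'; at [11:14] → 'ths'.
`sub` substitutes '' at each match site.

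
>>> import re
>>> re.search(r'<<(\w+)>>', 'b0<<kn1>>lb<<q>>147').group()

'<<kn1>>'

The match spans [2:9] → '<<kn1>>'.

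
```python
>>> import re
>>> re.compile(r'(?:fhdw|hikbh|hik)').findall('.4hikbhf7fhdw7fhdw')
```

`|` is ordered: at each position the engine commits to the first alternative that works.
`findall` yields the raw match text (3 of them) because the pattern has no groups.

['hikbh', 'fhdw', 'fhdw']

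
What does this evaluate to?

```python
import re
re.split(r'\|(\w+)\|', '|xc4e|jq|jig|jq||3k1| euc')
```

Matches to split on: at [0:6] → '|xc4e|'; at [8:13] → '|jig|'; at [16:21] → '|3k1|'.
The group in the pattern means `split` returns the separators' captures alongside the pieces.

['', 'xc4e', 'jq', 'jig', 'jq|', '3k1', ' euc']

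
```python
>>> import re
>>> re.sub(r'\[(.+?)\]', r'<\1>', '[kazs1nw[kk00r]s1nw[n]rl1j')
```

'<kazs1nw[kk00r>s1nw<n>rl1j'

The `?` after the quantifier makes it lazy — it takes as little as possible before letting the rest of the pattern try.
Matches: at [0:15] → '[kazs1nw[kk00r]'; at [19:22] → '[n]'.
Each match is replaced using the text its own group 1 captured.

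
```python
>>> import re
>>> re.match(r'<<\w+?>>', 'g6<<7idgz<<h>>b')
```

None

With `match`, the pattern is implicitly anchored at the beginning.
Here the string doesn't start with a match, so the call returns None.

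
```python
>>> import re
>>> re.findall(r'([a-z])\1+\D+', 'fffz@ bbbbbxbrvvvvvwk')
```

['f']

A backreference is literal: `\1` must see the identical characters the first group matched.
Scanning left to right: at [0:21] match 'fffz@ bbbbbxbrvvvvvwk', group 1 = 'f'.
Because there's exactly one group, `findall` drops the full match and keeps group 1 from the one hit.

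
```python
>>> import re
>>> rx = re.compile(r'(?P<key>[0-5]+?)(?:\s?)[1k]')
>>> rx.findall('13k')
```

This matches one or more of a character in [0-5] (lazy) (captured as 'key'); then optionally whitespace (non-capturing group); then one of [1k].
Matches: at [0:3] match '13k', group 1 = '13'.
One capturing group, so `findall` returns just the captured substring from the one match — 1 in all.

['13']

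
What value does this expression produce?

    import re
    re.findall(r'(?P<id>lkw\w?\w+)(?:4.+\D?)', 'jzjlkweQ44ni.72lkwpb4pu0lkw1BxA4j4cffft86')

The pattern matches the literal 'lkw', then optionally a word character, then one or more of a word character (captured as 'id'); then a literal '4', then one or more of any character, then optionally a non-digit (non-capturing group).
Walking the string: at [3:41] match 'lkweQ44ni.72lkwpb4pu0lkw1BxA4j4cffft86', group 1 = 'lkweQ4'.
`findall` collects group 1 from the one match (1 total).

['lkweQ4']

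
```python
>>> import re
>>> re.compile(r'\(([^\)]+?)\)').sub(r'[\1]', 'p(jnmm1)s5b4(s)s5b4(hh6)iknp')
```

'p[jnmm1]s5b4[s]s5b4[hh6]iknp'

Matches: at [1:8] → '(jnmm1)'; at [12:15] → '(s)'; at [19:24] → '(hh6)'.
`\1` in the replacement pulls in group 1's text for each match.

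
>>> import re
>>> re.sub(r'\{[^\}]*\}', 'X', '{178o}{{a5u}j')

Every occurrence is swapped for 'X'.

'XXj'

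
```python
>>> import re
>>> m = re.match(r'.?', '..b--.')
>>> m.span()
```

The pattern matches optionally any character.
`re.match` won't scan ahead — the pattern has to work from the very first character.
The match spans [0:1] → '.'.

(0, 1)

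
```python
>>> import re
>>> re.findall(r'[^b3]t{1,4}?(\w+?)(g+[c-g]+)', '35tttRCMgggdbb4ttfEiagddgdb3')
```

[('ttRCM', 'gggd'), ('tfEia', 'gddgd')]

This matches any character except [b3], then 1 to 4 of the literal 't' (lazy); then one or more of a word character (lazy) (captured); then one or more of a literal 'g', then one or more of a character in [c-g] (captured).
Scanning left to right: at [1:12] match '5tttRCMgggd', groups = ('ttRCM', 'gggd'); at [14:26] match '4ttfEiagddgd', groups = ('tfEia', 'gddgd').
With 2 capturing groups, `findall` returns a 2-tuple per match.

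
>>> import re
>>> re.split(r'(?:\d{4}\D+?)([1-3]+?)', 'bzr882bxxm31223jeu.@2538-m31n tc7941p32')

['bzr882bxxm3', '2', '538-m31n tc', '3', '2']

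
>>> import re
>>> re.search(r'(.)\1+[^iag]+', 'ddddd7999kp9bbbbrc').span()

(0, 18)

A backreference is literal: `\1` must see the identical characters the first group matched.
The match spans [0:18] → 'ddddd7999kp9bbbbrc'.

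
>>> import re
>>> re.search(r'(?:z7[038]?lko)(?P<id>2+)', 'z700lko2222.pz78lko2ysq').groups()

('2',)

The match spans [13:20] → 'z78lko2'.
Captured: group 1 = '2'.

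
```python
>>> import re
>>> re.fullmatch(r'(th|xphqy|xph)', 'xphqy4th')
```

None

`re.fullmatch` is like wrapping the pattern in `^…$` (in single-line mode).
Here the string isn't matched end-to-end, so the call returns None.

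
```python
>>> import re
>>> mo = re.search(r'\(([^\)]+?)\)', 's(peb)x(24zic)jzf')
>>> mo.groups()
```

`re.search` tries every starting position until one works.
The match spans [1:6] → '(peb)'.
Captured: group 1 = 'peb'.

('peb',)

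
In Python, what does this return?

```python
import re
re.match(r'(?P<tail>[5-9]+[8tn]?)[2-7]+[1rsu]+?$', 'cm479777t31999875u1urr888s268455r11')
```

`re.match` won't scan ahead — the pattern has to work from the very first character.
Here position 0 doesn't satisfy it, so the call returns None.

None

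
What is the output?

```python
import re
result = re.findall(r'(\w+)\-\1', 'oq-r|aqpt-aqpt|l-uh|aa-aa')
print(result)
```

['aqpt', 'aa']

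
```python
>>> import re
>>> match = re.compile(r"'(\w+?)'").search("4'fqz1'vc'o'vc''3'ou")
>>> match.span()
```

`search` walks the string left to right and returns the first match it finds.
The match spans [1:7] → "'fqz1'".
Captured: group 1 = 'fqz1'.

(1, 7)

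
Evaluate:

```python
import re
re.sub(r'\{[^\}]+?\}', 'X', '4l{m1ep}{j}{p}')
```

Each match is replaced by 'X'.

'4lXXX'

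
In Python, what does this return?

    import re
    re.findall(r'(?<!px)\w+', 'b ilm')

['b', 'ilm']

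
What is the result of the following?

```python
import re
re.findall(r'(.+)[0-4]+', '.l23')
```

['.l2']

One capturing group, so `findall` returns just the captured substring from the one match — 1 in all.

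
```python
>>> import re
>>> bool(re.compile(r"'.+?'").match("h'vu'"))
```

With `match`, the pattern is implicitly anchored at the beginning.
Here the string doesn't start with a match, so the call returns None, and `bool(None)` is False.

False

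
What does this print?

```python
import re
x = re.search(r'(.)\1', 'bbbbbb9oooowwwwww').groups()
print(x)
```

After group 1 captures some text, `\1` only succeeds where that same text appears again.
`search` walks the string left to right and returns the first match it finds.
The match spans [0:2] → 'bb'.
Captured: group 1 = 'b'.

('b',)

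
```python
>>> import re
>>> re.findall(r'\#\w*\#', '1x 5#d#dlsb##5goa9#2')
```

['#d#', '##']

Walking the string: at [4:7] → '#d#'; at [11:13] → '##'.
Since nothing is captured, `findall` lists the 2 matched substrings directly.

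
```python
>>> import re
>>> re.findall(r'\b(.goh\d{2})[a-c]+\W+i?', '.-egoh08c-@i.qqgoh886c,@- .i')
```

['egoh08']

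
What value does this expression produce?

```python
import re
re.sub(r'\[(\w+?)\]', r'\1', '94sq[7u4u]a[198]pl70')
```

Matches: at [4:10] → '[7u4u]'; at [11:16] → '[198]'.
`\1` in the replacement pulls in group 1's text for each match.

'94sq7u4ua198pl70'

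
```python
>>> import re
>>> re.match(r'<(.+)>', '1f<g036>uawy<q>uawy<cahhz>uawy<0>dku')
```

`re.match` won't scan ahead — the pattern has to work from the very first character.
Here the pattern fails at index 0, so the call returns None.

None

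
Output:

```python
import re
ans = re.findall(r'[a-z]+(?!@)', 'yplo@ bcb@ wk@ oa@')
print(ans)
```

['ypl', 'bc', 'w', 'o']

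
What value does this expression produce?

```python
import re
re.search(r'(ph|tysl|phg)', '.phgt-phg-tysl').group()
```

Alternation tries branches left to right and keeps the first one that lets the overall match succeed at that position.
The match spans [1:3] → 'ph'.

'ph'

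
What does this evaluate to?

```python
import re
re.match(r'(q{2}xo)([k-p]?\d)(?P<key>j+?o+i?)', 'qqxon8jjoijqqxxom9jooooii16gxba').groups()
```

('qqxo', 'n8', 'jjoi')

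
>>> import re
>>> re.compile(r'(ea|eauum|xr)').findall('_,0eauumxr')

Alternation tries branches left to right and keeps the first one that lets the overall match succeed at that position.
With a single group, `findall` returns only what that group captured — 2 items.

['ea', 'xr']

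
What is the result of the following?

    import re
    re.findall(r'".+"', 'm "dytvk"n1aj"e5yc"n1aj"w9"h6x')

Walking the string: at [2:27] → '"dytvk"n1aj"e5yc"n1aj"w9"'.
No capturing groups, so `findall` returns the 1 full match string.

['"dytvk"n1aj"e5yc"n1aj"w9"']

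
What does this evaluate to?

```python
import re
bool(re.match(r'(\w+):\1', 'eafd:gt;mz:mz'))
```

False

`match` is anchored at position 0; if the pattern doesn't fit there, it returns None.
Here position 0 doesn't satisfy it, so the call returns None, and `bool(None)` is False.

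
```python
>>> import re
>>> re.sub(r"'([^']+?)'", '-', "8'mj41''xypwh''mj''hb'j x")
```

`sub` substitutes '-' at each match site.

'8----j x'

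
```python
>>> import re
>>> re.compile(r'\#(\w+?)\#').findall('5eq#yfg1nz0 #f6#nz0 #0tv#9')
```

['f6', '0tv']

Walking the string: at [12:16] match '#f6#', group 1 = 'f6'; at [20:25] match '#0tv#', group 1 = '0tv'.
With a single group, `findall` returns only what that group captured — 2 items.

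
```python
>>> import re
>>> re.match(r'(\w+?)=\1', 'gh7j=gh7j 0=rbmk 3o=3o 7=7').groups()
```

('gh7j',)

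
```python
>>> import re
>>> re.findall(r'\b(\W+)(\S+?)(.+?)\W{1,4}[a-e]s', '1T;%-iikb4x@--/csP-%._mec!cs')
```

[(';%-', 'i', 'ikb4x'), ('-%.', '_', 'mec')]

Pattern: a word boundary (`\b`, zero-width); then one or more of a non-word character (captured); then one or more of a non-whitespace character (lazy) (captured); then one or more of any character (lazy) (captured); then 1 to 4 of a non-word character, then a character in [a-e], then a literal 's'.
A `+?`/`*?`/`{m,n}?` starts at its minimum and grows only as far as needed for what follows to match.
Walking the string: at [2:17] match ';%-iikb4x@--/cs', groups = (';%-', 'i', 'ikb4x'); at [18:28] match '-%._mec!cs', groups = ('-%.', '_', 'mec').
With 3 capturing groups, `findall` returns a 3-tuple per match.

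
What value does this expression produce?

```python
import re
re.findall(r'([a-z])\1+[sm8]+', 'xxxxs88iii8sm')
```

['x', 'i']

`\1` has to match the exact text group 1 already captured.
Walking the string: at [0:7] match 'xxxxs88', group 1 = 'x'; at [7:13] match 'iii8sm', group 1 = 'i'.
`findall` collects group 1 from each match (2 total).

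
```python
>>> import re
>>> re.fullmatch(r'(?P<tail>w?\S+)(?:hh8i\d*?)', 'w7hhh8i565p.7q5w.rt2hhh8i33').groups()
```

('w7hhh8i565p.7q5w.rt2h',)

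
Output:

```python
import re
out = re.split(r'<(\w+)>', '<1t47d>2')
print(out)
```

['', '1t47d', '2']

Matches to split on: at [0:7] → '<1t47d>'.
The group in the pattern means `split` returns the separators' captures alongside the pieces.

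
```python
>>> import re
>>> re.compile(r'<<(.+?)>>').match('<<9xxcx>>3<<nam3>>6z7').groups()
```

('9xxcx',)

The match spans [0:9] → '<<9xxcx>>'.
Captured: group 1 = '9xxcx'.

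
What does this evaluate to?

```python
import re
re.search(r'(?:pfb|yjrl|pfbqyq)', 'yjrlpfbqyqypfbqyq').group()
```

'yjrl'

The match spans [0:4] → 'yjrl'.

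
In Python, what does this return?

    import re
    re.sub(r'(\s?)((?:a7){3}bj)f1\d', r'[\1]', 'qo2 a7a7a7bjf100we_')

'qo2[ ]0we_'

The pattern matches optionally whitespace (captured); then the literal 'a7' repeated 3 times, then the literal 'bj' (captured); then the literal 'f1', then a digit.
The replacement refers to a captured group, so each match is rewritten using its own captured text.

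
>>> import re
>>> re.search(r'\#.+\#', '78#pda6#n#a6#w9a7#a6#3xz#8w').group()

'#pda6#n#a6#w9a7#a6#3xz#'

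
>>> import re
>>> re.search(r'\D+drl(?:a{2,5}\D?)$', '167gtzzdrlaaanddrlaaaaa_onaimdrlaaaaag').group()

'gtzzdrlaaanddrlaaaaa_onaimdrlaaaaag'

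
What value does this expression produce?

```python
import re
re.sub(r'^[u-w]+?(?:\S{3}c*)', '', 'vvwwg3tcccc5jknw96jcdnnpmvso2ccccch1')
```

'g3tcccc5jknw96jcdnnpmvso2ccccch1'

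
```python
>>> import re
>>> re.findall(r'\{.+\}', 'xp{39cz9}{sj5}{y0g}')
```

Since nothing is captured, `findall` lists the 1 matched substring directly.

['{39cz9}{sj5}{y0g}']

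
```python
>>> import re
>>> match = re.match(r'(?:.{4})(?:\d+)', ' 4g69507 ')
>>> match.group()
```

Pattern: exactly 4 of any character (non-capturing group); then one or more of a digit (non-capturing group).
With `match`, the pattern is implicitly anchored at the beginning.
The match spans [0:8] → ' 4g69507'.

' 4g69507'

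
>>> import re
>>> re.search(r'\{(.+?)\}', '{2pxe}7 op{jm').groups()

`search` walks the string left to right and returns the first match it finds.
The match spans [0:6] → '{2pxe}'.
Captured: group 1 = '2pxe'.

('2pxe',)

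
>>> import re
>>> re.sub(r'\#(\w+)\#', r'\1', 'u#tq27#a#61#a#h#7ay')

'utq27a61ah7ay'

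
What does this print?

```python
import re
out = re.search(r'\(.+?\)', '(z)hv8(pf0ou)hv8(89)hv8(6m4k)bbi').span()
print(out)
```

With the lazy modifier that quantifier settles for the fewest repetitions that let the rest of the pattern succeed (the atoms after it are unaffected and can still be greedy).
The match spans [0:3] → '(z)'.

(0, 3)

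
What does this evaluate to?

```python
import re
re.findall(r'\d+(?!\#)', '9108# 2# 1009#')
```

['910', '100']

The negative lookaround is zero-width — it rules out positions where the adjacent text would match, without consuming anything.
Matches: at [0:3] → '910'; at [9:12] → '100'.
No capturing groups, so `findall` returns the 2 full match strings.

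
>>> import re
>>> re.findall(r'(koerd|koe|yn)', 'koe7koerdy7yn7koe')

['koe', 'koerd', 'yn', 'koe']

Alternation isn't longest-match — the leftmost alternative that fits at this position is chosen.
Matches: at [0:3] match 'koe', group 1 = 'koe'; at [4:9] match 'koerd', group 1 = 'koerd'; at [11:13] match 'yn', group 1 = 'yn'; at [14:17] match 'koe', group 1 = 'koe'.
One capturing group, so `findall` returns just the captured substring from each match — 4 in all.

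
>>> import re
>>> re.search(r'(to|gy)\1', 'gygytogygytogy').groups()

After group 1 captures some text, `\1` only succeeds where that same text appears again.
`re.search` tries every starting position until one works.
The match spans [0:4] → 'gygy'.
Captured: group 1 = 'gy'.

('gy',)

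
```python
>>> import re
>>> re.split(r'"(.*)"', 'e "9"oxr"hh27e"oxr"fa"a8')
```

['e ', '9"oxr"hh27e"oxr"fa', 'a8']

Matches to split on: at [2:22] → '"9"oxr"hh27e"oxr"fa"'.
`re.split` interleaves the captured-group text with the surrounding fragments.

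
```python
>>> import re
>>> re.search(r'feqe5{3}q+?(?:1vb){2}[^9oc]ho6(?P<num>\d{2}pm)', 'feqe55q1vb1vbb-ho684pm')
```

None

This matches the literal 'fe', then the literal 'qe'; then exactly 3 of the literal '5', then one or more of the literal 'q' (lazy); then the literal '1vb' repeated 2 times, then any character except [9oc], then the literal 'ho6'; then exactly 2 of a digit, then the literal 'pm' (captured as 'num').
Unlike `match`, `search` isn't anchored — it looks for the pattern anywhere in the string.
Here nothing in the string fits, so the call returns None.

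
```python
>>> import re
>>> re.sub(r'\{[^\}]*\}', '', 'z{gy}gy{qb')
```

'zgy{qb'

Matches: at [1:5] → '{gy}'.
`sub` substitutes '' at each match site.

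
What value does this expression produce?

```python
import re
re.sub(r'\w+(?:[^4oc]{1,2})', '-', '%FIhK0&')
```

'%-'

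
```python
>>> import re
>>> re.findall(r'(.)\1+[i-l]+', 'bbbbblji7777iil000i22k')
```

['b', '7', '0', '2']

A backreference is literal: `\1` must see the identical characters the first group matched.
With a single group, `findall` returns only what that group captured — 4 items.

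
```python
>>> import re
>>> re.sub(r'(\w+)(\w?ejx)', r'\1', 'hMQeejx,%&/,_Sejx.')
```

'hMQe,%&/,_S.'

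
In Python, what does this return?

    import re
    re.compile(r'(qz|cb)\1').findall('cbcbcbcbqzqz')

['cb', 'cb', 'qz']

A backreference is literal: `\1` must see the identical characters the first group matched.
Walking the string: at [0:4] match 'cbcb', group 1 = 'cb'; at [4:8] match 'cbcb', group 1 = 'cb'; at [8:12] match 'qzqz', group 1 = 'qz'.
One capturing group, so `findall` returns just the captured substring from each match — 3 in all.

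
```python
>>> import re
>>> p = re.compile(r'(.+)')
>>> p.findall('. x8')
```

['. x8']

The pattern matches one or more of any character (captured).
`findall` collects group 1 from the one match (1 total).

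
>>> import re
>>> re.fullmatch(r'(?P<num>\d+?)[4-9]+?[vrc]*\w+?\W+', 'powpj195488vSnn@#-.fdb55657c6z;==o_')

None

This matches one or more of a digit (lazy) (captured as 'num'); then one or more of a character in [4-9] (lazy); then zero or more of one of [vrc], then one or more of a word character (lazy), then one or more of a non-word character.
For `fullmatch`, every character of the input must be accounted for by the pattern.
Here the pattern can't cover the whole string, so the call returns None.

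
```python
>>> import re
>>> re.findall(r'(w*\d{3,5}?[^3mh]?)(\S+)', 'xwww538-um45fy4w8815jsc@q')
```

The pattern matches zero or more of a literal 'w', then 3 to 5 of a digit (lazy), then optionally any character except [3mh] (captured); then one or more of a non-whitespace character (captured).
Walking the string: at [1:25] match 'www538-um45fy4w8815jsc@q', groups = ('www538-', 'um45fy4w8815jsc@q').
`findall` packs the 2 group values into a tuple for every match.

[('www538-', 'um45fy4w8815jsc@q')]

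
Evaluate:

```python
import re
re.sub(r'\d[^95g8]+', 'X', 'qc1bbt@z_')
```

'qcX'

This matches a digit; then one or more of any character except [95g8].
Matches: at [2:9] → '1bbt@z_'.
`sub` substitutes 'X' at each match site.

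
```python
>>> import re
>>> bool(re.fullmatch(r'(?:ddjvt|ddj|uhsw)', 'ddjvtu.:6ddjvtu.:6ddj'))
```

`fullmatch` succeeds only if the pattern covers the string from start to end.
Here the pattern can't cover the whole string, so the call returns None, and `bool(None)` is False.

False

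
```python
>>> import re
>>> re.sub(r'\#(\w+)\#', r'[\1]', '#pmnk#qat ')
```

Matches: at [0:6] → '#pmnk#'.
The replacement refers to a captured group, so each match is rewritten using its own captured text.

'[pmnk]qat '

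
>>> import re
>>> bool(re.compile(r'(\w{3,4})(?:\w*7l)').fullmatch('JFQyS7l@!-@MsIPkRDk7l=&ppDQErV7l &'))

False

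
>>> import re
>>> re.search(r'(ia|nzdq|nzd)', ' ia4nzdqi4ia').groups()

('ia',)

`re.search` tries every starting position until one works.
The match spans [1:3] → 'ia'.
Captured: group 1 = 'ia'.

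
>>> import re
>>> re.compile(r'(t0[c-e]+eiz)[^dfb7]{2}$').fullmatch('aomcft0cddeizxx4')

None

For `fullmatch`, every character of the input must be accounted for by the pattern.
Here the pattern can't cover the whole string, so the call returns None.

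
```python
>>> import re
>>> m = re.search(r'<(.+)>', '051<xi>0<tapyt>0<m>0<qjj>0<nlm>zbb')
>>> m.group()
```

The match spans [3:31] → '<xi>0<tapyt>0<m>0<qjj>0<nlm>'.

'<xi>0<tapyt>0<m>0<qjj>0<nlm>'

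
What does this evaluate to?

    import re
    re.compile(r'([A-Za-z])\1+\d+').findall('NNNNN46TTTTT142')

['N', 'T']

`\1` has to match the exact text group 1 already captured.
Walking the string: at [0:7] match 'NNNNN46', group 1 = 'N'; at [7:15] match 'TTTTT142', group 1 = 'T'.
With a single group, `findall` returns only what that group captured — 2 items.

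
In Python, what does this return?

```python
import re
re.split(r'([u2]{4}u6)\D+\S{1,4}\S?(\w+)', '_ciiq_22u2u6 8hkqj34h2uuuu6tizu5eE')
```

['_ciiq_', '22u2u6', '34h2uuuu6tizu5eE', '']

The pattern matches exactly 4 of one of [u2], then the literal 'u6' (captured); then one or more of a non-digit, then 1 to 4 of a non-whitespace character, then optionally a non-whitespace character; then one or more of a word character (captured).
Matches to split on: at [6:34] → '22u2u6 8hkqj34h2uuuu6tizu5eE'.
With a capturing group present, the delimiter's captured portion is kept in the result list.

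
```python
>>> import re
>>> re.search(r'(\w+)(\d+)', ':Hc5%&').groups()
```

('Hc', '5')

The match spans [1:4] → 'Hc5'.
Captured: group 1 = 'Hc', group 2 = '5'.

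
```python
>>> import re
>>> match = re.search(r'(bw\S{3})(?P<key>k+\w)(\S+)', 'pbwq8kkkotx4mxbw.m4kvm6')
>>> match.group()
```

This matches the literal 'bw', then exactly 3 of a non-whitespace character (captured); then one or more of a literal 'k', then a word character (captured as 'key'); then one or more of a non-whitespace character (captured).
`search` walks the string left to right and returns the first match it finds.
The match spans [1:23] → 'bwq8kkkotx4mxbw.m4kvm6'.
Captured: group 1 = 'bwq8k', group 2 = 'kko', group 3 = 'tx4mxbw.m4kvm6'.

'bwq8kkkotx4mxbw.m4kvm6'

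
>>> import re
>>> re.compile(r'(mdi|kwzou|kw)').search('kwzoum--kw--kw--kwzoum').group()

`|` is ordered: at each position the engine commits to the first alternative that works.
The match spans [0:5] → 'kwzou'.

'kwzou'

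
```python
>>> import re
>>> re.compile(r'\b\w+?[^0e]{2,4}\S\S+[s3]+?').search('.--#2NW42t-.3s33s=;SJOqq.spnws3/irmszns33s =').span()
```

(4, 42)

Pattern: a word boundary (`\b`, zero-width); then one or more of a word character (lazy), then 2 to 4 of any character except [0e]; then a non-whitespace character, then one or more of a non-whitespace character; then one or more of one of [s3] (lazy).
`re.search` scans for the first position where the pattern succeeds.
The match spans [4:42] → '2NW42t-.3s33s=;SJOqq.spnws3/irmszns33s'.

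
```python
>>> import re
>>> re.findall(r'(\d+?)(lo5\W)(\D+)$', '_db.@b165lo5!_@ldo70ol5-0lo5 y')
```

Multiple groups make `findall` return tuples — one 3-tuple for the one match.

[('0', 'lo5 ', 'y')]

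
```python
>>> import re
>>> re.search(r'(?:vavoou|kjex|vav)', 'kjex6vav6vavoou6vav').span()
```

(0, 4)

The match spans [0:4] → 'kjex'.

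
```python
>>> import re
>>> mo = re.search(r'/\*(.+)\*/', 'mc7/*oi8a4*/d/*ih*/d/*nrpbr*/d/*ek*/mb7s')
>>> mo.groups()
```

`search` walks the string left to right and returns the first match it finds.
The match spans [3:36] → '/*oi8a4*/d/*ih*/d/*nrpbr*/d/*ek*/'.
Captured: group 1 = 'oi8a4*/d/*ih*/d/*nrpbr*/d/*ek'.

('oi8a4*/d/*ih*/d/*nrpbr*/d/*ek',)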